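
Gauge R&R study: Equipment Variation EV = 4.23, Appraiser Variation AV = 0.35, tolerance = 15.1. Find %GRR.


GRR = sqrt(EV^2 + AV^2) = sqrt(4.23^2 + 0.35^2) = 4.2444552
%GRR = GRR / tol * 100 = 4.2444552 / 15.1 * 100
%GRR = 28.1090

28.1090


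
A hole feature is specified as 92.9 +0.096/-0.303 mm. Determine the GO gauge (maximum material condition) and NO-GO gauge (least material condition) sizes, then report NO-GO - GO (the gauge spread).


GO = nominal - lower_tol (smallest hole = maximum material condition)
GO = 92.9 - 0.303 = 92.597
NO-GO = nominal + upper_tol (largest hole = least material condition)
NO-GO = 92.9 + 0.096 = 92.996
spread = NO-GO - GO = 92.996 - 92.597 = 0.3990

0.3990


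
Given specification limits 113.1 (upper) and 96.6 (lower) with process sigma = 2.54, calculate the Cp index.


Cp = (USL - LSL) / (6 * sigma)
= (113.1 - 96.6) / (6 * 2.54)
= 16.5000 / 15.2400
= 1.0827

1.0827


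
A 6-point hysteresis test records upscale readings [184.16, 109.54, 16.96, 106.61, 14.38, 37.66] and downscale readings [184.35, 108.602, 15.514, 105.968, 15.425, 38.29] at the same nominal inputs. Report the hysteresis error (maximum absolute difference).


|184.16 - 184.35| = 0.1900
|109.54 - 108.602| = 0.9380
|16.96 - 15.514| = 1.4460
|106.61 - 105.968| = 0.6420
|14.38 - 15.425| = 1.0450
|37.66 - 38.29| = 0.6300
hysteresis = max(diffs) = 1.4460

1.4460


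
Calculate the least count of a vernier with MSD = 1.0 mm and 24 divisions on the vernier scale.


LC = MSD / n_div
= 1.0 / 24
= 0.0417

0.0417


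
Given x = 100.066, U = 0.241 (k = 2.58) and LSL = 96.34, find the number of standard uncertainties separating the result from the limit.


u = U / k = 0.241 / 2.58 = 0.093410853
margin = |LSL - x| = |96.34 - 100.066| = 3.726
z = margin / u = 3.726 / 0.093410853
z = 39.8883

39.8883


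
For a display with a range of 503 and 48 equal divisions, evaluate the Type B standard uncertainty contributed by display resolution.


resolution = range / divisions
resolution = 503 / 48 = 10.479167
u_res = resolution / (2*sqrt(3))
u_res = 10.479167 / 3.4641016
u_res = 3.0251

3.0251


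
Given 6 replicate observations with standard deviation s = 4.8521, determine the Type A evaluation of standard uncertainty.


u_A = s / sqrt(n)
u_A = 4.8521 / sqrt(6)
u_A = 4.8521 / 2.4494897
u_A = 1.9809

1.9809


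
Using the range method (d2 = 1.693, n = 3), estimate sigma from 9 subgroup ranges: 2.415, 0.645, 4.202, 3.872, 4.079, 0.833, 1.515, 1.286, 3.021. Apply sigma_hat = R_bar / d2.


R_bar = (2.415 + 0.645 + 4.202 + 3.872 + 4.079 + 0.833 + 1.515 + 1.286 + 3.021) / 9
R_bar = 21.868 / 9 = 2.4297778
sigma_hat = R_bar / d2 = 2.4297778 / 1.693 = 1.4352

1.4352


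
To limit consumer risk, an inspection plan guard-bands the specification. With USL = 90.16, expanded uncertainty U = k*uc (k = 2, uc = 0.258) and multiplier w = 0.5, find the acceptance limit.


U = k * uc = 2 * 0.258 = 0.516
guard band g = w * U = 0.5 * 0.516 = 0.258
AL = USL - g = 90.16 - 0.258
AL = 89.9020

89.9020


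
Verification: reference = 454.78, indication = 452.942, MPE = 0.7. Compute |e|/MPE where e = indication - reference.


e = indication - reference = 452.942 - 454.78 = -1.8380
|e| = 1.8380
ratio = |e| / MPE = 1.8380 / 0.7
ratio = 2.6257

2.6257


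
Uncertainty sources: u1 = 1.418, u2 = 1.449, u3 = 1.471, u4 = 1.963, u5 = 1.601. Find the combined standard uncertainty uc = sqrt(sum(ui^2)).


uc = sqrt(1.418^2 + 1.449^2 + 1.471^2 + 1.963^2 + 1.601^2)
uc = sqrt(12.690736)
uc = 3.5624

3.5624


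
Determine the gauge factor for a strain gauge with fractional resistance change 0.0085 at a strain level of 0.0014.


GF = (dR/R) / epsilon
= 0.0085 / 0.0014
= 6.0714

6.0714


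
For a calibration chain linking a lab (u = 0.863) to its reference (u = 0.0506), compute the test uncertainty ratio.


TUR = u_lab / u_ref
= 0.863 / 0.0506
= 17.0553

17.0553


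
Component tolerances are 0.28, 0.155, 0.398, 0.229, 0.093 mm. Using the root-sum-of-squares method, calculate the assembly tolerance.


RSS = sqrt(0.28^2 + 0.155^2 + 0.398^2 + 0.229^2 + 0.093^2)
= sqrt(0.321919)
= 0.5674

0.5674


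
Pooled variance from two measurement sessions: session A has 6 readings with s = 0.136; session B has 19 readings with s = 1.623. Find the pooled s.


s_p = sqrt(((n1-1)*s1^2 + (n2-1)*s2^2) / (n1+n2-2))
numerator = (6-1)*0.136^2 + (19-1)*1.623^2 = 0.09248 + 47.414322 = 47.506802
denominator = 6 + 19 - 2 = 23
s_p^2 = 47.506802 / 23 = 2.0655131
s_p = sqrt(2.0655131) = 1.4372

1.4372


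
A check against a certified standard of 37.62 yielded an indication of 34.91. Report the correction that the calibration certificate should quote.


Correction = standard - reading
= 37.62 - 34.91
= 2.7100

2.7100


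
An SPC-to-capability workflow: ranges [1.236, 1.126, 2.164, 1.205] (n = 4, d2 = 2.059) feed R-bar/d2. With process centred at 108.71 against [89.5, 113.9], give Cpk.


R_bar = (1.236 + 1.126 + 2.164 + 1.205) / 4 = 1.43275
sigma = R_bar / d2 = 1.43275 / 2.059 = 0.6958475
Cp = (USL - LSL)/(6*sigma) = (113.9 - 89.5)/(6*0.6958475) = 5.8442
Cpu = (113.9 - 108.71)/(3*0.6958475) = 2.4862
Cpl = (108.71 - 89.5)/(3*0.6958475) = 9.2022
Cpk = min(Cpu, Cpl) = 2.4862

2.4862


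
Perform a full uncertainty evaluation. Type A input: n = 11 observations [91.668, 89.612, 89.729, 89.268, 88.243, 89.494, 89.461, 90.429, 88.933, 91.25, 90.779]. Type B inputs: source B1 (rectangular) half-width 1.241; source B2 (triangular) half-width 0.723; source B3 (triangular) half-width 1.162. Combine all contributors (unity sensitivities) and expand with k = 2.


mean = (91.668 + 89.612 + 89.729 + 89.268 + 88.243 + 89.494 + 89.461 + 90.429 + 88.933 + 91.25 + 90.779) / 11 = 89.89690909
s = sqrt(sum((x - mean)^2)/(n-1)) = 1.0271614
u_A = s / sqrt(n) = 1.0271614 / sqrt(11) = 0.30970081
u_B1 = 1.241 / sqrt(3) = 0.71649168
u_B2 = 0.723 / sqrt(6) = 0.29516351
u_B3 = 1.162 / sqrt(6) = 0.47438451
uc = sqrt(0.30970081^2 + 0.71649168^2 + 0.29516351^2 + 0.47438451^2) = 0.95991514
U = k * uc = 2 * 0.95991514
U = 1.9198

1.9198


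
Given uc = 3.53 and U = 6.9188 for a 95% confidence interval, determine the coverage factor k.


k = U / uc
k = 6.9188 / 3.53
k = 1.96

1.96


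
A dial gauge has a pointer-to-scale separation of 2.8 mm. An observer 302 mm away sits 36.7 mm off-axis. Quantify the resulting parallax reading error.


error = h * offset / d
= 2.8 * 36.7 / 302
= 0.3403

0.3403


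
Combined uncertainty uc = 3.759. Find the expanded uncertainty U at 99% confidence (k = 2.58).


U = k * uc
U = 2.58 * 3.759
U = 9.6982

9.6982


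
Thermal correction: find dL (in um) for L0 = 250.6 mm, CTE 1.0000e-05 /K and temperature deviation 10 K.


dL = L * alpha * dT
= 250.6 * 1.0000e-05 * 10
= 0.0250600 mm
dL_um = 0.0250600 * 1000 = 25.0600 um

25.0600


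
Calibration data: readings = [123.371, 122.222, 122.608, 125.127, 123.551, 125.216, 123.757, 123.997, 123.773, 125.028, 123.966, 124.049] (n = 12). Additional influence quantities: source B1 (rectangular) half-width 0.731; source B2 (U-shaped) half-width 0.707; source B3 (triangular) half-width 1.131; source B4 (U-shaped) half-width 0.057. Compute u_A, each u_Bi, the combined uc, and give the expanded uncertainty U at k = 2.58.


mean = (123.371 + 122.222 + 122.608 + 125.127 + 123.551 + 125.216 + 123.757 + 123.997 + 123.773 + 125.028 + 123.966 + 124.049) / 12 = 123.88875
s = sqrt(sum((x - mean)^2)/(n-1)) = 0.92772372
u_A = s / sqrt(n) = 0.92772372 / sqrt(12) = 0.26781077
u_B1 = 0.731 / sqrt(3) = 0.42204305
u_B2 = 0.707 / sqrt(2) = 0.49992449
u_B3 = 1.131 / sqrt(6) = 0.46172882
u_B4 = 0.057 / sqrt(2) = 0.040305087
uc = sqrt(0.26781077^2 + 0.42204305^2 + 0.49992449^2 + 0.46172882^2 + 0.040305087^2) = 0.84533156
U = k * uc = 2.58 * 0.84533156
U = 2.1810

2.1810


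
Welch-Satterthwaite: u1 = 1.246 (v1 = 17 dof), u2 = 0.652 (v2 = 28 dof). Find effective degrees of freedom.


uc = sqrt(u1^2 + u2^2) = sqrt(1.246^2 + 0.652^2) = 1.4062788
v_eff = uc^4 / (u1^4/v1 + u2^4/v2)
= 1.4062788^4 / (1.246^4/17 + 0.652^4/28)
= 3.9109811 / 0.14823675
v_eff = 26.3833

26.3833


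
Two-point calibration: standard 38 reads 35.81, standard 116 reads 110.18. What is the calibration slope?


slope = (y2 - y1) / (x2 - x1)
= (110.18 - 35.81) / (116 - 38)
= 74.3700 / 78
= 0.9535

0.9535


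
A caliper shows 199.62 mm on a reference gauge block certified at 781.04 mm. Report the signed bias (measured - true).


Systematic error = measured - true
= 199.62 - 781.04
= -581.4200

-581.4200


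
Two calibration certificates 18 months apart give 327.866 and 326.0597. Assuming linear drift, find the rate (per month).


rate = (v2 - v1) / months
= (326.0597 - 327.866) / 18
= -1.8063 / 18
= -0.1003

-0.1003


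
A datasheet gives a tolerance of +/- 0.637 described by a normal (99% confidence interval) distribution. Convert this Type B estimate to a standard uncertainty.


u_B = half_width / 2.576
u_B = 0.637 / 2.576
u_B = 0.2473

0.2473


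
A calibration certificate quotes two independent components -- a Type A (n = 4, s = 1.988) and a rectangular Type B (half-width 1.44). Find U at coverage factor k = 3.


u_A = s / sqrt(n) = 1.988 / sqrt(4) = 0.994
u_B = half_width / sqrt(3) = 1.44 / sqrt(3) = 0.83138439
uc = sqrt(u_A^2 + u_B^2) = sqrt(0.994^2 + 0.83138439^2) = 1.2958534
U = k * uc = 3 * 1.2958534
U = 3.8876

3.8876


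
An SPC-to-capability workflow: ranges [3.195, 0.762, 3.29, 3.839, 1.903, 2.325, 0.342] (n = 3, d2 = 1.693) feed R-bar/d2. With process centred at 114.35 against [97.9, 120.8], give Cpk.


R_bar = (3.195 + 0.762 + 3.29 + 3.839 + 1.903 + 2.325 + 0.342) / 7 = 2.2365714
sigma = R_bar / d2 = 2.2365714 / 1.693 = 1.3210699
Cp = (USL - LSL)/(6*sigma) = (120.8 - 97.9)/(6*1.3210699) = 2.8891
Cpu = (120.8 - 114.35)/(3*1.3210699) = 1.6275
Cpl = (114.35 - 97.9)/(3*1.3210699) = 4.1507
Cpk = min(Cpu, Cpl) = 1.6275

1.6275


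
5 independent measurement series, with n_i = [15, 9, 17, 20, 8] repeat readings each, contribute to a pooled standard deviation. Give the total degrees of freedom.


nu = sum_i (n_i - 1)
nu = ((15 - 1) + (9 - 1) + (17 - 1) + (20 - 1) + (8 - 1))
nu = 14 + 8 + 16 + 19 + 7
nu = 64

64


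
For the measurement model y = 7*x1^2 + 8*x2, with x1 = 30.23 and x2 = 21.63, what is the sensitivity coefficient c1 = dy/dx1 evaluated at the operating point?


y = 7*x1^2 + 8*x2
dy/dx1 = 2*7*x1
Evaluate at x1 = 30.23: c1 = 14 * 30.23
c1 = 423.2200

423.2200


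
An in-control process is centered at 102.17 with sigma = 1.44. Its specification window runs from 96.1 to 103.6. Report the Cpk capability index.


Cpu = (USL - mean) / (3*sigma) = (103.6 - 102.17) / (3*1.44) = 0.3310
Cpl = (mean - LSL) / (3*sigma) = (102.17 - 96.1) / (3*1.44) = 1.4051
Cpk = min(Cpu, Cpl) = 0.3310

0.3310


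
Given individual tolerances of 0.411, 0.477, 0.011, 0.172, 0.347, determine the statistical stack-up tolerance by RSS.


RSS = sqrt(0.411^2 + 0.477^2 + 0.011^2 + 0.172^2 + 0.347^2)
= sqrt(0.546564)
= 0.7393

0.7393


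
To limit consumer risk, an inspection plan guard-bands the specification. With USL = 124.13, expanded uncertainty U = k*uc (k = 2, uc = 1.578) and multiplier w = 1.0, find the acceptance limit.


U = k * uc = 2 * 1.578 = 3.156
guard band g = w * U = 1.0 * 3.156 = 3.156
AL = USL - g = 124.13 - 3.156
AL = 120.9740

120.9740


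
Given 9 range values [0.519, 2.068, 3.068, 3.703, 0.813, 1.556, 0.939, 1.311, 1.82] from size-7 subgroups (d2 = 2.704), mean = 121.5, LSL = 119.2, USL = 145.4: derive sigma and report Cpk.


R_bar = (0.519 + 2.068 + 3.068 + 3.703 + 0.813 + 1.556 + 0.939 + 1.311 + 1.82) / 9 = 1.7552222
sigma = R_bar / d2 = 1.7552222 / 2.704 = 0.64912064
Cp = (USL - LSL)/(6*sigma) = (145.4 - 119.2)/(6*0.64912064) = 6.7270
Cpu = (145.4 - 121.5)/(3*0.64912064) = 12.2730
Cpl = (121.5 - 119.2)/(3*0.64912064) = 1.1811
Cpk = min(Cpu, Cpl) = 1.1811

1.1811


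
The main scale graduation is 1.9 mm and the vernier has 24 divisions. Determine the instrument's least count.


LC = MSD / n_div
= 1.9 / 24
= 0.0792

0.0792


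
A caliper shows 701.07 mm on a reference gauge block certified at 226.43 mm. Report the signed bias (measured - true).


Systematic error = measured - true
= 701.07 - 226.43
= 474.6400

474.6400


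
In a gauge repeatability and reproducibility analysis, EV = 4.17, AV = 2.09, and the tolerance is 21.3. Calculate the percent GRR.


GRR = sqrt(EV^2 + AV^2) = sqrt(4.17^2 + 2.09^2) = 4.6644399
%GRR = GRR / tol * 100 = 4.6644399 / 21.3 * 100
%GRR = 21.8988

21.8988


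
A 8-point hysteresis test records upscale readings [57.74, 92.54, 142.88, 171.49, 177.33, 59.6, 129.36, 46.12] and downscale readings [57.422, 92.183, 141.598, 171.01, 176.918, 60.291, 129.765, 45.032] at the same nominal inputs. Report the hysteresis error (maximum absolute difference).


|57.74 - 57.422| = 0.3180
|92.54 - 92.183| = 0.3570
|142.88 - 141.598| = 1.2820
|171.49 - 171.01| = 0.4800
|177.33 - 176.918| = 0.4120
|59.6 - 60.291| = 0.6910
|129.36 - 129.765| = 0.4050
|46.12 - 45.032| = 1.0880
hysteresis = max(diffs) = 1.2820

1.2820


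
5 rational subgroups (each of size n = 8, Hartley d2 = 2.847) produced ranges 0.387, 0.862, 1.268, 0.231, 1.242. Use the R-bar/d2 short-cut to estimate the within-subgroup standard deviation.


R_bar = (0.387 + 0.862 + 1.268 + 0.231 + 1.242) / 5
R_bar = 3.99 / 5 = 0.798
sigma_hat = R_bar / d2 = 0.798 / 2.847 = 0.2803

0.2803


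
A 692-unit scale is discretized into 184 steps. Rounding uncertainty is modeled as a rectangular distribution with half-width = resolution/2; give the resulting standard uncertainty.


resolution = range / divisions
resolution = 692 / 184 = 3.7608696
u_res = resolution / (2*sqrt(3))
u_res = 3.7608696 / 3.4641016
u_res = 1.0857

1.0857


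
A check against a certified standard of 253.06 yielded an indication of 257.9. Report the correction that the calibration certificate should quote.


Correction = standard - reading
= 253.06 - 257.9
= -4.8400

-4.8400


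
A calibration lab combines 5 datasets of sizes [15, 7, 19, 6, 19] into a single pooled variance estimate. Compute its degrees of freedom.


nu = sum_i (n_i - 1)
nu = ((15 - 1) + (7 - 1) + (19 - 1) + (6 - 1) + (19 - 1))
nu = 14 + 6 + 18 + 5 + 18
nu = 61

61


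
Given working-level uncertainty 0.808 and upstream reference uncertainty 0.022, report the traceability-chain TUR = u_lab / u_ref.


TUR = u_lab / u_ref
= 0.808 / 0.022
= 36.7273

36.7273


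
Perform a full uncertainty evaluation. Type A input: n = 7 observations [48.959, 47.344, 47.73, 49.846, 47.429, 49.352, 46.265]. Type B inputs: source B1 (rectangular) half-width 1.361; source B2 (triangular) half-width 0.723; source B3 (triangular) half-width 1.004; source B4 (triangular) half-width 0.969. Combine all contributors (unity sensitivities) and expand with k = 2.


mean = (48.959 + 47.344 + 47.73 + 49.846 + 47.429 + 49.352 + 46.265) / 7 = 48.13214286
s = sqrt(sum((x - mean)^2)/(n-1)) = 1.2827426
u_A = s / sqrt(n) = 1.2827426 / sqrt(7) = 0.48483113
u_B1 = 1.361 / sqrt(3) = 0.78577372
u_B2 = 0.723 / sqrt(6) = 0.29516351
u_B3 = 1.004 / sqrt(6) = 0.40988128
u_B4 = 0.969 / sqrt(6) = 0.39559259
uc = sqrt(0.48483113^2 + 0.78577372^2 + 0.29516351^2 + 0.40988128^2 + 0.39559259^2) = 1.1243306
U = k * uc = 2 * 1.1243306
U = 2.2487

2.2487


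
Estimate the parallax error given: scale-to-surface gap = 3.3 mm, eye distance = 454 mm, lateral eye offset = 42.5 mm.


error = h * offset / d
= 3.3 * 42.5 / 454
= 0.3089

0.3089


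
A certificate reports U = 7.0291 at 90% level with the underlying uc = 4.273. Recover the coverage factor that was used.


k = U / uc
k = 7.0291 / 4.273
k = 1.645

1.645


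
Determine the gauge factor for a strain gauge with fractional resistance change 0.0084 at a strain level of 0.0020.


GF = (dR/R) / epsilon
= 0.0084 / 0.0020
= 4.2000

4.2000


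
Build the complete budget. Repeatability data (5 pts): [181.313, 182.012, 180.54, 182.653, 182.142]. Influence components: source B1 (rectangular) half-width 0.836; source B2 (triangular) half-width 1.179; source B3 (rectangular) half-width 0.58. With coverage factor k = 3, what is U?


mean = (181.313 + 182.012 + 180.54 + 182.653 + 182.142) / 5 = 181.732
s = sqrt(sum((x - mean)^2)/(n-1)) = 0.82023868
u_A = s / sqrt(n) = 0.82023868 / sqrt(5) = 0.36682189
u_B1 = 0.836 / sqrt(3) = 0.48266483
u_B2 = 1.179 / sqrt(6) = 0.48132473
u_B3 = 0.58 / sqrt(3) = 0.33486316
uc = sqrt(0.36682189^2 + 0.48266483^2 + 0.48132473^2 + 0.33486316^2) = 0.8434041
U = k * uc = 3 * 0.8434041
U = 2.5302

2.5302


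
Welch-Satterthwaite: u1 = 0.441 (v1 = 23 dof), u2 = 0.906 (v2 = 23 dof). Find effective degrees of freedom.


uc = sqrt(u1^2 + u2^2) = sqrt(0.441^2 + 0.906^2) = 1.0076294
v_eff = uc^4 / (u1^4/v1 + u2^4/v2)
= 1.0076294^4 / (0.441^4/23 + 0.906^4/23)
= 1.0308686 / 0.030938896
v_eff = 33.3195

33.3195


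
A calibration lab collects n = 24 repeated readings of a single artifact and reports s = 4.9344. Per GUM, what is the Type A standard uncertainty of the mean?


u_A = s / sqrt(n)
u_A = 4.9344 / sqrt(24)
u_A = 4.9344 / 4.8989795
u_A = 1.0072

1.0072


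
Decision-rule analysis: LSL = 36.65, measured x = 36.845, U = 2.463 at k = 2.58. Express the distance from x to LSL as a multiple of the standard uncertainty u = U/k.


u = U / k = 2.463 / 2.58 = 0.95465116
margin = |LSL - x| = |36.65 - 36.845| = 0.195
z = margin / u = 0.195 / 0.95465116
z = 0.2043

0.2043


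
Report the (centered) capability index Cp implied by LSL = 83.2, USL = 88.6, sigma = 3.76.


Cp = (USL - LSL) / (6 * sigma)
= (88.6 - 83.2) / (6 * 3.76)
= 5.4000 / 22.5600
= 0.2394

0.2394


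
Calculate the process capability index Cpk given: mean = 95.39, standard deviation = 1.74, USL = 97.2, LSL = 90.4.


Cpu = (USL - mean) / (3*sigma) = (97.2 - 95.39) / (3*1.74) = 0.3467
Cpl = (mean - LSL) / (3*sigma) = (95.39 - 90.4) / (3*1.74) = 0.9559
Cpk = min(Cpu, Cpl) = 0.3467

0.3467


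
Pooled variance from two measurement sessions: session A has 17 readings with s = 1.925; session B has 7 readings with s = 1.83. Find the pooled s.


s_p = sqrt(((n1-1)*s1^2 + (n2-1)*s2^2) / (n1+n2-2))
numerator = (17-1)*1.925^2 + (7-1)*1.83^2 = 59.29 + 20.0934 = 79.3834
denominator = 17 + 7 - 2 = 22
s_p^2 = 79.3834 / 22 = 3.6083364
s_p = sqrt(3.6083364) = 1.8996

1.8996


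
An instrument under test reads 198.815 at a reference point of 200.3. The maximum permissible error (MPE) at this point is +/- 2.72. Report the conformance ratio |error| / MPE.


e = indication - reference = 198.815 - 200.3 = -1.4850
|e| = 1.4850
ratio = |e| / MPE = 1.4850 / 2.72
ratio = 0.5460

0.5460


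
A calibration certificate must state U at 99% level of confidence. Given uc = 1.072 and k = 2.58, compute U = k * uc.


U = k * uc
U = 2.58 * 1.072
U = 2.7658

2.7658


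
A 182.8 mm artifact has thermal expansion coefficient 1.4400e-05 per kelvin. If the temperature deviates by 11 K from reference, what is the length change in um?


dL = L * alpha * dT
= 182.8 * 1.4400e-05 * 11
= 0.0289555 mm
dL_um = 0.0289555 * 1000 = 28.9555 um

28.9555


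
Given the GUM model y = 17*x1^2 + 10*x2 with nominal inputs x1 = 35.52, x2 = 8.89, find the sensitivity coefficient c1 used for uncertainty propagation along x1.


y = 17*x1^2 + 10*x2
dy/dx1 = 2*17*x1
Evaluate at x1 = 35.52: c1 = 34 * 35.52
c1 = 1207.6800

1207.6800


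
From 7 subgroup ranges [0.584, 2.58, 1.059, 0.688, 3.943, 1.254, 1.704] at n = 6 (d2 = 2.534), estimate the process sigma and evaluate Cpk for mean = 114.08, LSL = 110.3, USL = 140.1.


R_bar = (0.584 + 2.58 + 1.059 + 0.688 + 3.943 + 1.254 + 1.704) / 7 = 1.6874286
sigma = R_bar / d2 = 1.6874286 / 2.534 = 0.665915
Cp = (USL - LSL)/(6*sigma) = (140.1 - 110.3)/(6*0.665915) = 7.4584
Cpu = (140.1 - 114.08)/(3*0.665915) = 13.0247
Cpl = (114.08 - 110.3)/(3*0.665915) = 1.8921
Cpk = min(Cpu, Cpl) = 1.8921

1.8921


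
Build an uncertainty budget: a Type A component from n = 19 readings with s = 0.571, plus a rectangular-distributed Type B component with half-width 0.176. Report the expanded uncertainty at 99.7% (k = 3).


u_A = s / sqrt(n) = 0.571 / sqrt(19) = 0.13099638
u_B = half_width / sqrt(3) = 0.176 / sqrt(3) = 0.10161365
uc = sqrt(u_A^2 + u_B^2) = sqrt(0.13099638^2 + 0.10161365^2) = 0.16578717
U = k * uc = 3 * 0.16578717
U = 0.4974

0.4974


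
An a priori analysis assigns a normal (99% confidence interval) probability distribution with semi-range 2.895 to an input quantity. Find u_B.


u_B = half_width / 2.576
u_B = 2.895 / 2.576
u_B = 1.1238

1.1238


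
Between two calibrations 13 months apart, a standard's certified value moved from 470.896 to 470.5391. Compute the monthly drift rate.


rate = (v2 - v1) / months
= (470.5391 - 470.896) / 13
= -0.3569 / 13
= -0.0275

-0.0275


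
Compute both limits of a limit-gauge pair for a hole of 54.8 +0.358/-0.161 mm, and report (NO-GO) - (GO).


GO = nominal - lower_tol (smallest hole = maximum material condition)
GO = 54.8 - 0.161 = 54.639
NO-GO = nominal + upper_tol (largest hole = least material condition)
NO-GO = 54.8 + 0.358 = 55.158
spread = NO-GO - GO = 55.158 - 54.639 = 0.5190

0.5190


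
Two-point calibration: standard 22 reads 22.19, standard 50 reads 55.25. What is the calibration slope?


slope = (y2 - y1) / (x2 - x1)
= (55.25 - 22.19) / (50 - 22)
= 33.0600 / 28
= 1.1807

1.1807


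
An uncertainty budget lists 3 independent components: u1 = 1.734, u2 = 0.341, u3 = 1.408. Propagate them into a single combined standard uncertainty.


uc = sqrt(1.734^2 + 0.341^2 + 1.408^2)
uc = sqrt(5.105501)
uc = 2.2595

2.2595


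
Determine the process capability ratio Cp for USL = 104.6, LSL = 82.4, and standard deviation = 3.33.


Cp = (USL - LSL) / (6 * sigma)
= (104.6 - 82.4) / (6 * 3.33)
= 22.2000 / 19.9800
= 1.1111

1.1111


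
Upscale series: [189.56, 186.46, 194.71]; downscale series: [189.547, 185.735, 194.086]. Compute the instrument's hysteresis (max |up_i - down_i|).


|189.56 - 189.547| = 0.0130
|186.46 - 185.735| = 0.7250
|194.71 - 194.086| = 0.6240
hysteresis = max(diffs) = 0.7250

0.7250


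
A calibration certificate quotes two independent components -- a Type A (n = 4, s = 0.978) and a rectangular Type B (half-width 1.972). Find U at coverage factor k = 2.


u_A = s / sqrt(n) = 0.978 / sqrt(4) = 0.489
u_B = half_width / sqrt(3) = 1.972 / sqrt(3) = 1.1385347
uc = sqrt(u_A^2 + u_B^2) = sqrt(0.489^2 + 1.1385347^2) = 1.2391054
U = k * uc = 2 * 1.2391054
U = 2.4782

2.4782


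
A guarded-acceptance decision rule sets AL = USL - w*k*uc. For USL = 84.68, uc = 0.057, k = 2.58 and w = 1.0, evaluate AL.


U = k * uc = 2.58 * 0.057 = 0.14706
guard band g = w * U = 1.0 * 0.14706 = 0.14706
AL = USL - g = 84.68 - 0.14706
AL = 84.5329

84.5329


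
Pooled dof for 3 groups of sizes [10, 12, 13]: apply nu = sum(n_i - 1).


nu = sum_i (n_i - 1)
nu = ((10 - 1) + (12 - 1) + (13 - 1))
nu = 9 + 11 + 12
nu = 32

32


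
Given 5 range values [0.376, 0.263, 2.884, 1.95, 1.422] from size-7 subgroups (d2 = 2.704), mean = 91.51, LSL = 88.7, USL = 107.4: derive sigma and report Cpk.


R_bar = (0.376 + 0.263 + 2.884 + 1.95 + 1.422) / 5 = 1.379
sigma = R_bar / d2 = 1.379 / 2.704 = 0.50998521
Cp = (USL - LSL)/(6*sigma) = (107.4 - 88.7)/(6*0.50998521) = 6.1113
Cpu = (107.4 - 91.51)/(3*0.50998521) = 10.3859
Cpl = (91.51 - 88.7)/(3*0.50998521) = 1.8367
Cpk = min(Cpu, Cpl) = 1.8367

1.8367


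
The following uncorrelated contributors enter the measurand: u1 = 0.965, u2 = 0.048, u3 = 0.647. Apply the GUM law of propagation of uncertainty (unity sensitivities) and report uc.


uc = sqrt(0.965^2 + 0.048^2 + 0.647^2)
uc = sqrt(1.352138)
uc = 1.1628

1.1628


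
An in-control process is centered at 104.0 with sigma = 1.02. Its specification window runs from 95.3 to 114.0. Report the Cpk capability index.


Cpu = (USL - mean) / (3*sigma) = (114.0 - 104.0) / (3*1.02) = 3.2680
Cpl = (mean - LSL) / (3*sigma) = (104.0 - 95.3) / (3*1.02) = 2.8431
Cpk = min(Cpu, Cpl) = 2.8431

2.8431


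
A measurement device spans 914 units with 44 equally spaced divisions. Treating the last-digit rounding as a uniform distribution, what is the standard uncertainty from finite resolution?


resolution = range / divisions
resolution = 914 / 44 = 20.772727
u_res = resolution / (2*sqrt(3))
u_res = 20.772727 / 3.4641016
u_res = 5.9966

5.9966


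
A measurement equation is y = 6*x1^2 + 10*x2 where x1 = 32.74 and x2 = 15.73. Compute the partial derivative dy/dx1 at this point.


y = 6*x1^2 + 10*x2
dy/dx1 = 2*6*x1
Evaluate at x1 = 32.74: c1 = 12 * 32.74
c1 = 392.8800

392.8800


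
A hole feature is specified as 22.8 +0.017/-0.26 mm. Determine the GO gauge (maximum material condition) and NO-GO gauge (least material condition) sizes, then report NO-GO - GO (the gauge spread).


GO = nominal - lower_tol (smallest hole = maximum material condition)
GO = 22.8 - 0.26 = 22.54
NO-GO = nominal + upper_tol (largest hole = least material condition)
NO-GO = 22.8 + 0.017 = 22.817
spread = NO-GO - GO = 22.817 - 22.54 = 0.2770

0.2770


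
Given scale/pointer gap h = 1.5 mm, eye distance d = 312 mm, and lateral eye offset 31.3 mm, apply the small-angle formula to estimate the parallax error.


error = h * offset / d
= 1.5 * 31.3 / 312
= 0.1505

0.1505


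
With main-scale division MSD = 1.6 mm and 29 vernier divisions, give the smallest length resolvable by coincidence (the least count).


LC = MSD / n_div
= 1.6 / 29
= 0.0552

0.0552


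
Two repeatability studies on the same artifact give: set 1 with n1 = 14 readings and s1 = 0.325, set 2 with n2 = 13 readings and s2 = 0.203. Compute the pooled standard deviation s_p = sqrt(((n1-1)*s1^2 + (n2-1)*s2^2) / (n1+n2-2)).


s_p = sqrt(((n1-1)*s1^2 + (n2-1)*s2^2) / (n1+n2-2))
numerator = (14-1)*0.325^2 + (13-1)*0.203^2 = 1.373125 + 0.494508 = 1.867633
denominator = 14 + 13 - 2 = 25
s_p^2 = 1.867633 / 25 = 0.07470532
s_p = sqrt(0.07470532) = 0.2733

0.2733


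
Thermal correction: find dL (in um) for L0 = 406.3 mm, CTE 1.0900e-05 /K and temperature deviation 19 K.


dL = L * alpha * dT
= 406.3 * 1.0900e-05 * 19
= 0.0841447 mm
dL_um = 0.0841447 * 1000 = 84.1447 um

84.1447


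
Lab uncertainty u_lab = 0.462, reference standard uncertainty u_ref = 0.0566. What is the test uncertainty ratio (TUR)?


TUR = u_lab / u_ref
= 0.462 / 0.0566
= 8.1625

8.1625


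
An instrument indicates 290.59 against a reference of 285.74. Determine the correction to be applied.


Correction = standard - reading
= 285.74 - 290.59
= -4.8500

-4.8500


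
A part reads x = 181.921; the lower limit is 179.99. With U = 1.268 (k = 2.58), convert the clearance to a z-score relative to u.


u = U / k = 1.268 / 2.58 = 0.49147287
margin = |LSL - x| = |179.99 - 181.921| = 1.931
z = margin / u = 1.931 / 0.49147287
z = 3.9290

3.9290


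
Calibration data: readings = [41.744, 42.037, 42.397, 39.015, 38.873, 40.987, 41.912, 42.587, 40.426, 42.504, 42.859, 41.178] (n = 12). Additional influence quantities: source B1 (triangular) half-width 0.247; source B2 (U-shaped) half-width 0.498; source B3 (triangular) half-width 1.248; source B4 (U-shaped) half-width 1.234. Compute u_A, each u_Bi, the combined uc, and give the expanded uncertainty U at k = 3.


mean = (41.744 + 42.037 + 42.397 + 39.015 + 38.873 + 40.987 + 41.912 + 42.587 + 40.426 + 42.504 + 42.859 + 41.178) / 12 = 41.37658333
s = sqrt(sum((x - mean)^2)/(n-1)) = 1.3407131
u_A = s / sqrt(n) = 1.3407131 / sqrt(12) = 0.38703053
u_B1 = 0.247 / sqrt(6) = 0.10083733
u_B2 = 0.498 / sqrt(2) = 0.35213918
u_B3 = 1.248 / sqrt(6) = 0.50949387
u_B4 = 1.234 / sqrt(2) = 0.87256977
uc = sqrt(0.38703053^2 + 0.10083733^2 + 0.35213918^2 + 0.50949387^2 + 0.87256977^2) = 1.1423331
U = k * uc = 3 * 1.1423331
U = 3.4270

3.4270


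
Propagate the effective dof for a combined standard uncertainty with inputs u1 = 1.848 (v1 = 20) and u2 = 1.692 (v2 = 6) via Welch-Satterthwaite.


uc = sqrt(u1^2 + u2^2) = sqrt(1.848^2 + 1.692^2) = 2.5055874
v_eff = uc^4 / (u1^4/v1 + u2^4/v2)
= 2.5055874^4 / (1.848^4/20 + 1.692^4/6)
= 39.412885 / 1.9491451
v_eff = 20.2206

20.2206


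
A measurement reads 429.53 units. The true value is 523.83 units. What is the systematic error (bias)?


Systematic error = measured - true
= 429.53 - 523.83
= -94.3000

-94.3000


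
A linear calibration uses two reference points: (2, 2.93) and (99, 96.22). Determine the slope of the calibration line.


slope = (y2 - y1) / (x2 - x1)
= (96.22 - 2.93) / (99 - 2)
= 93.2900 / 97
= 0.9618

0.9618


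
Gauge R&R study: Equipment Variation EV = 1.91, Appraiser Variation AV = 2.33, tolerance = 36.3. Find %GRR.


GRR = sqrt(EV^2 + AV^2) = sqrt(1.91^2 + 2.33^2) = 3.012806
%GRR = GRR / tol * 100 = 3.012806 / 36.3 * 100
%GRR = 8.2997

8.2997


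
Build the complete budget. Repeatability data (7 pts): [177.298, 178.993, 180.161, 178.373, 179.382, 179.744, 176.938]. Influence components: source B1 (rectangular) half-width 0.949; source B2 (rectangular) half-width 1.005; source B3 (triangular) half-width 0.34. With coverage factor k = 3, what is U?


mean = (177.298 + 178.993 + 180.161 + 178.373 + 179.382 + 179.744 + 176.938) / 7 = 178.6984286
s = sqrt(sum((x - mean)^2)/(n-1)) = 1.2215148
u_A = s / sqrt(n) = 1.2215148 / sqrt(7) = 0.4616892
u_B1 = 0.949 / sqrt(3) = 0.54790541
u_B2 = 1.005 / sqrt(3) = 0.58023702
u_B3 = 0.34 / sqrt(6) = 0.13880442
uc = sqrt(0.4616892^2 + 0.54790541^2 + 0.58023702^2 + 0.13880442^2) = 0.93236201
U = k * uc = 3 * 0.93236201
U = 2.7971

2.7971


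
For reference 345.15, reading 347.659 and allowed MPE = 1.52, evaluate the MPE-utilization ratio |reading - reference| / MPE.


e = indication - reference = 347.659 - 345.15 = 2.5090
|e| = 2.5090
ratio = |e| / MPE = 2.5090 / 1.52
ratio = 1.6507

1.6507


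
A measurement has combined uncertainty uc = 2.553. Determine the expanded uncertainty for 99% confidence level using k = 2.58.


U = k * uc
U = 2.58 * 2.553
U = 6.5867

6.5867


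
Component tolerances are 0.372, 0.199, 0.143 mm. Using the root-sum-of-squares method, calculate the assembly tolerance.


RSS = sqrt(0.372^2 + 0.199^2 + 0.143^2)
= sqrt(0.198434)
= 0.4455

0.4455


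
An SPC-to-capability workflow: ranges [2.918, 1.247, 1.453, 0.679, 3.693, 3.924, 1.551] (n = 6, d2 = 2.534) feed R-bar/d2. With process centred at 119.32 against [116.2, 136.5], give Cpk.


R_bar = (2.918 + 1.247 + 1.453 + 0.679 + 3.693 + 3.924 + 1.551) / 7 = 2.2092857
sigma = R_bar / d2 = 2.2092857 / 2.534 = 0.87185702
Cp = (USL - LSL)/(6*sigma) = (136.5 - 116.2)/(6*0.87185702) = 3.8806
Cpu = (136.5 - 119.32)/(3*0.87185702) = 6.5684
Cpl = (119.32 - 116.2)/(3*0.87185702) = 1.1929
Cpk = min(Cpu, Cpl) = 1.1929

1.1929


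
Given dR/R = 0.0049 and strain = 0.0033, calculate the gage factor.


GF = (dR/R) / epsilon
= 0.0049 / 0.0033
= 1.4848

1.4848


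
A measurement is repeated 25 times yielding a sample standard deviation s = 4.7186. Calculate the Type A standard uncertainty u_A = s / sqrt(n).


u_A = s / sqrt(n)
u_A = 4.7186 / sqrt(25)
u_A = 4.7186 / 5
u_A = 0.9437

0.9437


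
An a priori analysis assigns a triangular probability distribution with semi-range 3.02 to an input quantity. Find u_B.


u_B = half_width / sqrt(6)
u_B = 3.02 / 2.4494897
u_B = 1.2329

1.2329


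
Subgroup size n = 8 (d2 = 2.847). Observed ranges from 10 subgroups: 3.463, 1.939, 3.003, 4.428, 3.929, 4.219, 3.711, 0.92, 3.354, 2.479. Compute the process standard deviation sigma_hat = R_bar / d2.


R_bar = (3.463 + 1.939 + 3.003 + 4.428 + 3.929 + 4.219 + 3.711 + 0.92 + 3.354 + 2.479) / 10
R_bar = 31.445 / 10 = 3.1445
sigma_hat = R_bar / d2 = 3.1445 / 2.847 = 1.1045

1.1045


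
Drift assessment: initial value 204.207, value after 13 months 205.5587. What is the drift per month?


rate = (v2 - v1) / months
= (205.5587 - 204.207) / 13
= 1.3517 / 13
= 0.1040

0.1040


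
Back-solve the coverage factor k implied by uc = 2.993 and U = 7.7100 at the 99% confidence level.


k = U / uc
k = 7.7100 / 2.993
k = 2.576

2.576


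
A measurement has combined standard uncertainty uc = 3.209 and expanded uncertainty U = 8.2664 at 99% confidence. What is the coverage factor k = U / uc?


k = U / uc
k = 8.2664 / 3.209
k = 2.576

2.576


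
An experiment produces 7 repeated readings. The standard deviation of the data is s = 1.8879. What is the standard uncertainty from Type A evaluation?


u_A = s / sqrt(n)
u_A = 1.8879 / sqrt(7)
u_A = 1.8879 / 2.6457513
u_A = 0.7136

0.7136


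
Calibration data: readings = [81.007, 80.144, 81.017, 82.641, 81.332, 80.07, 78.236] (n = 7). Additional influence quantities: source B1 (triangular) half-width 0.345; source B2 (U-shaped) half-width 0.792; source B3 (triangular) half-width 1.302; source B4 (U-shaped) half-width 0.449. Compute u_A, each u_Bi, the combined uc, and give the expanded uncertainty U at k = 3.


mean = (81.007 + 80.144 + 81.017 + 82.641 + 81.332 + 80.07 + 78.236) / 7 = 80.63528571
s = sqrt(sum((x - mean)^2)/(n-1)) = 1.3607387
u_A = s / sqrt(n) = 1.3607387 / sqrt(7) = 0.51431089
u_B1 = 0.345 / sqrt(6) = 0.14084566
u_B2 = 0.792 / sqrt(2) = 0.56002857
u_B3 = 1.302 / sqrt(6) = 0.53153927
u_B4 = 0.449 / sqrt(2) = 0.31749094
uc = sqrt(0.51431089^2 + 0.14084566^2 + 0.56002857^2 + 0.53153927^2 + 0.31749094^2) = 0.99061581
U = k * uc = 3 * 0.99061581
U = 2.9718

2.9718


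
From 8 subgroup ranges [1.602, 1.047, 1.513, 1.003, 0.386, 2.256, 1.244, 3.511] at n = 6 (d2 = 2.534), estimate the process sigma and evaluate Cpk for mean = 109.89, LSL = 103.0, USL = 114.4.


R_bar = (1.602 + 1.047 + 1.513 + 1.003 + 0.386 + 2.256 + 1.244 + 3.511) / 8 = 1.57025
sigma = R_bar / d2 = 1.57025 / 2.534 = 0.61967245
Cp = (USL - LSL)/(6*sigma) = (114.4 - 103.0)/(6*0.61967245) = 3.0661
Cpu = (114.4 - 109.89)/(3*0.61967245) = 2.4260
Cpl = (109.89 - 103.0)/(3*0.61967245) = 3.7063
Cpk = min(Cpu, Cpl) = 2.4260

2.4260


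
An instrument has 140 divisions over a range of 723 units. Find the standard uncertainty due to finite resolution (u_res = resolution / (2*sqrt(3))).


resolution = range / divisions
resolution = 723 / 140 = 5.1642857
u_res = resolution / (2*sqrt(3))
u_res = 5.1642857 / 3.4641016
u_res = 1.4908

1.4908


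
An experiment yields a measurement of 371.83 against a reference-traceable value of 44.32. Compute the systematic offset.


Systematic error = measured - true
= 371.83 - 44.32
= 327.5100

327.5100


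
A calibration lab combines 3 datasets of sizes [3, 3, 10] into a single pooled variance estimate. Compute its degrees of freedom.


nu = sum_i (n_i - 1)
nu = ((3 - 1) + (3 - 1) + (10 - 1))
nu = 2 + 2 + 9
nu = 13

13


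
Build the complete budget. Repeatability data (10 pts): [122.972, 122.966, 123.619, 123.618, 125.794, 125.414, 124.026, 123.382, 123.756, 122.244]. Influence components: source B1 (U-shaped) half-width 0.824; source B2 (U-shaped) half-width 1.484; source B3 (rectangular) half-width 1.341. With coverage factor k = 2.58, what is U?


mean = (122.972 + 122.966 + 123.619 + 123.618 + 125.794 + 125.414 + 124.026 + 123.382 + 123.756 + 122.244) / 10 = 123.7791
s = sqrt(sum((x - mean)^2)/(n-1)) = 1.0889629
u_A = s / sqrt(n) = 1.0889629 / sqrt(10) = 0.34436031
u_B1 = 0.824 / sqrt(2) = 0.58265599
u_B2 = 1.484 / sqrt(2) = 1.0493465
u_B3 = 1.341 / sqrt(3) = 0.77422671
uc = sqrt(0.34436031^2 + 0.58265599^2 + 1.0493465^2 + 0.77422671^2) = 1.4692267
U = k * uc = 2.58 * 1.4692267
U = 3.7906

3.7906


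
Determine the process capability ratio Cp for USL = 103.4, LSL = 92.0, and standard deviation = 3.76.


Cp = (USL - LSL) / (6 * sigma)
= (103.4 - 92.0) / (6 * 3.76)
= 11.4000 / 22.5600
= 0.5053

0.5053


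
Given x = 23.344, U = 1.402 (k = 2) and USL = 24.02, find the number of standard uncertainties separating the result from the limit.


u = U / k = 1.402 / 2 = 0.701
margin = |USL - x| = |24.02 - 23.344| = 0.676
z = margin / u = 0.676 / 0.701
z = 0.9643

0.9643


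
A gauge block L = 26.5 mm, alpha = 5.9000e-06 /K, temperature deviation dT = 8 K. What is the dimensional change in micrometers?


dL = L * alpha * dT
= 26.5 * 5.9000e-06 * 8
= 0.0012508 mm
dL_um = 0.0012508 * 1000 = 1.2508 um

1.2508


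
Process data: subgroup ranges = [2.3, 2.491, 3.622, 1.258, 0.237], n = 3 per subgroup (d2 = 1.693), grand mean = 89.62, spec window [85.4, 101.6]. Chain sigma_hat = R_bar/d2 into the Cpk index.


R_bar = (2.3 + 2.491 + 3.622 + 1.258 + 0.237) / 5 = 1.9816
sigma = R_bar / d2 = 1.9816 / 1.693 = 1.1704666
Cp = (USL - LSL)/(6*sigma) = (101.6 - 85.4)/(6*1.1704666) = 2.3068
Cpu = (101.6 - 89.62)/(3*1.1704666) = 3.4117
Cpl = (89.62 - 85.4)/(3*1.1704666) = 1.2018
Cpk = min(Cpu, Cpl) = 1.2018

1.2018


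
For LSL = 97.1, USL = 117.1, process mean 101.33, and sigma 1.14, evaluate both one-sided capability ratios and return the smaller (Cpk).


Cpu = (USL - mean) / (3*sigma) = (117.1 - 101.33) / (3*1.14) = 4.6111
Cpl = (mean - LSL) / (3*sigma) = (101.33 - 97.1) / (3*1.14) = 1.2368
Cpk = min(Cpu, Cpl) = 1.2368

1.2368


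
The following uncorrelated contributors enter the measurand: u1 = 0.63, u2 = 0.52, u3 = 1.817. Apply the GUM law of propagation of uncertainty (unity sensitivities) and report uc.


uc = sqrt(0.63^2 + 0.52^2 + 1.817^2)
uc = sqrt(3.968789)
uc = 1.9922

1.9922


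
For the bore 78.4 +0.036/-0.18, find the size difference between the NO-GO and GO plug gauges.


GO = nominal - lower_tol (smallest hole = maximum material condition)
GO = 78.4 - 0.18 = 78.22
NO-GO = nominal + upper_tol (largest hole = least material condition)
NO-GO = 78.4 + 0.036 = 78.436
spread = NO-GO - GO = 78.436 - 78.22 = 0.2160

0.2160


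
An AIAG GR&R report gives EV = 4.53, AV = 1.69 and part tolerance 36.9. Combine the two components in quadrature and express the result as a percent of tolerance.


GRR = sqrt(EV^2 + AV^2) = sqrt(4.53^2 + 1.69^2) = 4.8349767
%GRR = GRR / tol * 100 = 4.8349767 / 36.9 * 100
%GRR = 13.1029

13.1029


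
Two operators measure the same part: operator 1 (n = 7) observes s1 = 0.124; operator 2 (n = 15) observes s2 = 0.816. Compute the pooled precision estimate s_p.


s_p = sqrt(((n1-1)*s1^2 + (n2-1)*s2^2) / (n1+n2-2))
numerator = (7-1)*0.124^2 + (15-1)*0.816^2 = 0.092256 + 9.321984 = 9.41424
denominator = 7 + 15 - 2 = 20
s_p^2 = 9.41424 / 20 = 0.470712
s_p = sqrt(0.470712) = 0.6861

0.6861


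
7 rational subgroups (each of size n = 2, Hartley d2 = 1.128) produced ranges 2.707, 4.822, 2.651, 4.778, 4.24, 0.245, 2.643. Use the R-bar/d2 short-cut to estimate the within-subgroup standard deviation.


R_bar = (2.707 + 4.822 + 2.651 + 4.778 + 4.24 + 0.245 + 2.643) / 7
R_bar = 22.086 / 7 = 3.1551429
sigma_hat = R_bar / d2 = 3.1551429 / 1.128 = 2.7971

2.7971


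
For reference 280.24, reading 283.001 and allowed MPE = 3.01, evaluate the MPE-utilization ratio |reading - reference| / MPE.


e = indication - reference = 283.001 - 280.24 = 2.7610
|e| = 2.7610
ratio = |e| / MPE = 2.7610 / 3.01
ratio = 0.9173

0.9173


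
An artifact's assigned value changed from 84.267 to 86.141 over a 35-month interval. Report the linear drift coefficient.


rate = (v2 - v1) / months
= (86.141 - 84.267) / 35
= 1.8740 / 35
= 0.0535

0.0535


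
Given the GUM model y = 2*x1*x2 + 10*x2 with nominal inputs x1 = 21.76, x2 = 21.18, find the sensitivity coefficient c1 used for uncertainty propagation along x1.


y = 2*x1*x2 + 10*x2
dy/dx1 = 2*x2
Evaluate at x2 = 21.18: c1 = 2 * 21.18
c1 = 42.3600

42.3600


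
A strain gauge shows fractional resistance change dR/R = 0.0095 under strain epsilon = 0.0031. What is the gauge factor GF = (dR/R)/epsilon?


GF = (dR/R) / epsilon
= 0.0095 / 0.0031
= 3.0645

3.0645


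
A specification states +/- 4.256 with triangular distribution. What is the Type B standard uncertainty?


u_B = half_width / sqrt(6)
u_B = 4.256 / 2.4494897
u_B = 1.7375

1.7375
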